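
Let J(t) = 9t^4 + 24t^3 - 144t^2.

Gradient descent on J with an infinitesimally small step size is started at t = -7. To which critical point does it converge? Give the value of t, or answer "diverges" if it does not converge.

J'(t) = 36t(t - 2)(t + 4), so J'(-7) = -6804.
Gradient descent moves in the -J' direction, i.e. t is increasing.
The nearest critical point in that direction is t = -4, where J'' = 864 > 0 (a local minimum). The iterate converges there.

-4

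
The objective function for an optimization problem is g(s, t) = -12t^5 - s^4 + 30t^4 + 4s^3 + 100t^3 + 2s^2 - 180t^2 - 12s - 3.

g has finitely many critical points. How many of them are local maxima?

g separates as a function of s plus a function of t, so ∇g=0 decouples.
∂g/∂s = -4(s - 3)(s - 1)(s + 1) = 0 at s ∈ {-1, 1, 3}; ∂g/∂t = -60t(t - 3)(t - 1)(t + 2) = 0 at t ∈ {-2, 0, 1, 3}.
The Hessian is diagonal: diag(g_ss, g_tt). Second derivatives: g_ss(-1)=-32, g_ss(1)=16, g_ss(3)=-32; g_tt(-2)=1800, g_tt(0)=-360, g_tt(1)=360, g_tt(3)=-1800.
Local maxima occur where both diagonal entries negative: (-1, 0), (-1, 3), (3, 0), (3, 3). Count: 4.

4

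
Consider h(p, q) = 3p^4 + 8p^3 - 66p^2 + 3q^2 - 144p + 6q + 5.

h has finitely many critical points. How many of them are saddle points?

h separates as a function of p plus a function of q, so ∇h=0 decouples.
∂h/∂p = 12(p - 3)(p + 1)(p + 4) = 0 at p ∈ {-4, -1, 3}; ∂h/∂q = 6(q + 1) = 0 at q ∈ {-1}.
The Hessian is diagonal: diag(h_pp, h_qq). Second derivatives: h_pp(-4)=252, h_pp(-1)=-144, h_pp(3)=336; h_qq(-1)=6.
Saddle points occur where the two diagonal entries have opposite signs: (-1, -1). Count: 1.

1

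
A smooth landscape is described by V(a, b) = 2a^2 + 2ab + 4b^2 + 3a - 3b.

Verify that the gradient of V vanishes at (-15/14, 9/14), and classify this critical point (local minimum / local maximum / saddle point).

∇V = (4a + 2b + 3, 2a + 8b - 3); substituting (-15/14, 9/14) gives ∇V = (0, 0), so (-15/14, 9/14) is indeed a critical point.
The Hessian of V is constant: H = [[4, 2], [2, 8]].
det(H) = 4·8 − 2² = 28.
det(H) > 0 and tr(H) = 12 > 0, so H is positive definite and the point is a local minimum.

local minimum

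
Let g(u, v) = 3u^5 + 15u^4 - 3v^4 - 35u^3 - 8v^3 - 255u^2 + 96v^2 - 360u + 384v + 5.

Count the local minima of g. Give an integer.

g separates as a function of u plus a function of v, so ∇g=0 decouples.
∂g/∂u = 15(u - 3)(u + 1)(u + 2)(u + 4) = 0 at u ∈ {-4, -2, -1, 3}; ∂g/∂v = -12(v - 4)(v + 2)(v + 4) = 0 at v ∈ {-4, -2, 4}.
The Hessian is diagonal: diag(g_uu, g_vv). Second derivatives: g_uu(-4)=-630, g_uu(-2)=150, g_uu(-1)=-180, g_uu(3)=2100; g_vv(-4)=-192, g_vv(-2)=144, g_vv(4)=-576.
Local minima occur where both diagonal entries positive: (-2, -2), (3, -2). Count: 2.

2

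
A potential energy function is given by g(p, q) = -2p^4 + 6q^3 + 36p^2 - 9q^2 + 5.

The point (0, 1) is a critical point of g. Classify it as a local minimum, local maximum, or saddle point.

The mixed partial ∂²g/∂p∂q is 0, so the Hessian at any point is diag(g_pp, g_qq) = diag(24(-p^2 + 3), 18(2q - 1)).
At (0, 1): H = diag(72, 18).
Both eigenvalues are positive, so H is positive definite: a local minimum.

local minimum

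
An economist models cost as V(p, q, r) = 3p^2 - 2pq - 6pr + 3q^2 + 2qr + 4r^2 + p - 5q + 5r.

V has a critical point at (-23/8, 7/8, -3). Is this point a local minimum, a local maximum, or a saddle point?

The Hessian is constant: H = [[6, -2, -6], [-2, 6, 2], [-6, 2, 8]].
Leading principal minors: Δ₁ = 6, Δ₂ = 32, Δ₃ = 64.
All leading minors are positive, so H is positive definite: a local minimum.

local minimum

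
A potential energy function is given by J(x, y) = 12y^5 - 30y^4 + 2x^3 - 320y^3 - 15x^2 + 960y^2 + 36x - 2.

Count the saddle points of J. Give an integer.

4

J separates as a function of x plus a function of y, so ∇J=0 decouples.
∂J/∂x = 6(x - 3)(x - 2) = 0 at x ∈ {2, 3}; ∂J/∂y = 60y(y - 4)(y - 2)(y + 4) = 0 at y ∈ {-4, 0, 2, 4}.
The Hessian is diagonal: diag(J_xx, J_yy). Second derivatives: J_xx(2)=-6, J_xx(3)=6; J_yy(-4)=-11520, J_yy(0)=1920, J_yy(2)=-1440, J_yy(4)=3840.
Saddle points occur where the two diagonal entries have opposite signs: (2, 0), (2, 4), (3, -4), (3, 2). Count: 4.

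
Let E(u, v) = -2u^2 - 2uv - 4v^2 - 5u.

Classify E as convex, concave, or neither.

concave

E is quadratic, so its Hessian is the constant matrix H = [[-4, -2], [-2, -8]].
det(H) = 28, tr(H) = -12.
det(H) > 0 and tr(H) < 0, so H is negative definite everywhere: concave.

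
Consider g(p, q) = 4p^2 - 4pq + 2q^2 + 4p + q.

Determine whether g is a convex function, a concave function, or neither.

g is quadratic, so its Hessian is the constant matrix H = [[8, -4], [-4, 4]].
det(H) = 16, tr(H) = 12.
det(H) > 0 and tr(H) > 0, so H is positive definite everywhere: convex.

convex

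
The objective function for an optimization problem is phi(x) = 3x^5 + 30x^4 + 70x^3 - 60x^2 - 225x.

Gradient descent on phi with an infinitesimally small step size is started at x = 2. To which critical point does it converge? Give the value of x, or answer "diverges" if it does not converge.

1

phi'(x) = 15(x - 1)(x + 1)(x + 3)(x + 5), so phi'(2) = 1575.
Gradient descent moves in the -phi' direction, i.e. x is decreasing.
The nearest critical point in that direction is x = 1, where phi'' = 720 > 0 (a local minimum). The iterate converges there.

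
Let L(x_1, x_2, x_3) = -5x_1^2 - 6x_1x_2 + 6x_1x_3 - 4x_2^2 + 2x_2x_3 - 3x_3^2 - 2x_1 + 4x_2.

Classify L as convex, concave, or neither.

L is quadratic, so its Hessian is the constant matrix H = [[-10, -6, 6], [-6, -8, 2], [6, 2, -6]].
Leading principal minors: -10, 44, -80.
Signs alternate −, +, − ⇒ H ≺ 0 ⇒ concave.

concave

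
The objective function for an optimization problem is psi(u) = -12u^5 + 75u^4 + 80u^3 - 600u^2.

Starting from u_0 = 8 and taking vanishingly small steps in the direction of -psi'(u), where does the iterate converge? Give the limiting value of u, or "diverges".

diverges

psi'(u) = -60u(u - 5)(u - 2)(u + 2), so psi'(8) = -86400.
Gradient descent moves in the -psi' direction, i.e. u is increasing.
There is no critical point above u=8, and psi' keeps the same sign, so the iterate runs off to +∞.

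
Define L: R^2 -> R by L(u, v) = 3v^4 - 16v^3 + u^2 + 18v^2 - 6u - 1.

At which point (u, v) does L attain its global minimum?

L(u,v) separates as P(u) + Q(v) − 1, so its minimum is min P + min Q − 1.
P'(u) = 2u - 6 vanishes at u ∈ {3}; Q'(v) = 12v(v - 3)(v - 1) vanishes at v ∈ {0, 1, 3}.
Local minima of P (where P''>0): P(3)=-9. Local minima of Q: Q(0)=0, Q(3)=-27.
So the global minimum of L is P(3) + Q(3) − 1 = -9 − 27 − 1 = -37, attained at (3, 3).

(3, 3)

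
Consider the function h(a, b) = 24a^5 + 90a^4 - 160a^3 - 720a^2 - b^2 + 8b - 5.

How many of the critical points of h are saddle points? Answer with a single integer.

2

h separates as a function of a plus a function of b, so ∇h=0 decouples.
∂h/∂a = 120a(a - 2)(a + 2)(a + 3) = 0 at a ∈ {-3, -2, 0, 2}; ∂h/∂b = -2(b - 4) = 0 at b ∈ {4}.
The Hessian is diagonal: diag(h_aa, h_bb). Second derivatives: h_aa(-3)=-1800, h_aa(-2)=960, h_aa(0)=-1440, h_aa(2)=4800; h_bb(4)=-2.
Saddle points occur where the two diagonal entries have opposite signs: (-2, 4), (2, 4). Count: 2.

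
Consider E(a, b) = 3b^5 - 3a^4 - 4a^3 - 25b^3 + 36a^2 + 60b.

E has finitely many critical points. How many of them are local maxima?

E separates as a function of a plus a function of b, so ∇E=0 decouples.
∂E/∂a = -12a(a - 2)(a + 3) = 0 at a ∈ {-3, 0, 2}; ∂E/∂b = 15(b - 2)(b - 1)(b + 1)(b + 2) = 0 at b ∈ {-2, -1, 1, 2}.
The Hessian is diagonal: diag(E_aa, E_bb). Second derivatives: E_aa(-3)=-180, E_aa(0)=72, E_aa(2)=-120; E_bb(-2)=-180, E_bb(-1)=90, E_bb(1)=-90, E_bb(2)=180.
Local maxima occur where both diagonal entries negative: (-3, -2), (-3, 1), (2, -2), (2, 1). Count: 4.

4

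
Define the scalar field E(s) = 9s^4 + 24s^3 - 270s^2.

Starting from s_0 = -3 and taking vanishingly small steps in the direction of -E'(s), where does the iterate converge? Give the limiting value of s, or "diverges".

-5

E'(s) = 36s(s - 3)(s + 5), so E'(-3) = 1296.
Gradient descent moves in the -E' direction, i.e. s is decreasing.
The nearest critical point in that direction is s = -5, where E'' = 1440 > 0 (a local minimum). The iterate converges there.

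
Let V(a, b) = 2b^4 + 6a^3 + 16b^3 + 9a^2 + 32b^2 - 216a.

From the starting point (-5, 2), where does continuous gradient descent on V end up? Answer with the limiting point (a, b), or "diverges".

diverges

V is separable, so gradient descent decouples: a follows -∂V/∂a, b follows -∂V/∂b.
∂V/∂a = 18(a - 3)(a + 4); at a=-5 this is 144, so a decreases.
∂V/∂b = 8b(b + 2)(b + 4); at b=2 this is 384, so b decreases.
The a-coordinate has no critical point in that direction and runs off to infinity.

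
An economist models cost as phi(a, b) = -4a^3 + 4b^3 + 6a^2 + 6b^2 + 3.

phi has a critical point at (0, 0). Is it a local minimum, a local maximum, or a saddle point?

The mixed partial ∂²phi/∂a∂b is 0, so the Hessian at any point is diag(phi_aa, phi_bb) = diag(12(-2a + 1), 12(2b + 1)).
At (0, 0): H = diag(12, 12).
Both eigenvalues are positive, so H is positive definite: a local minimum.

local minimum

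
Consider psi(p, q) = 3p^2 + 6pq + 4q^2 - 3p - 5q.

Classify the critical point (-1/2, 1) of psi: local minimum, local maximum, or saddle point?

The Hessian of psi is constant: H = [[6, 6], [6, 8]].
det(H) = 6·8 − 6² = 12.
det(H) > 0 and tr(H) = 14 > 0, so H is positive definite and the point is a local minimum.

local minimum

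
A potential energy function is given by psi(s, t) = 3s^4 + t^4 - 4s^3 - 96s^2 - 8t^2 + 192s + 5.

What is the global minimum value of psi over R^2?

-1291

psi(s,t) separates as P(s) + Q(t) + 5, so its minimum is min P + min Q + 5.
P'(s) = 12(s - 4)(s - 1)(s + 4) vanishes at s ∈ {-4, 1, 4}; Q'(t) = 4t(t - 2)(t + 2) vanishes at t ∈ {-2, 0, 2}.
Local minima of P (where P''>0): P(-4)=-1280, P(4)=-256. Local minima of Q: Q(-2)=-16, Q(2)=-16.
So the global minimum of psi is P(-4) + Q(-2) + 5 = -1280 − 16 + 5 = -1291, attained at (-4, -2).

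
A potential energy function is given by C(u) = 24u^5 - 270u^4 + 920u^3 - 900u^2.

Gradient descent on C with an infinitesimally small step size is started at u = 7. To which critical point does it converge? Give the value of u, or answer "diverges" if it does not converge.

C'(u) = 120u(u - 5)(u - 3)(u - 1), so C'(7) = 40320.
Gradient descent moves in the -C' direction, i.e. u is decreasing.
The nearest critical point in that direction is u = 5, where C'' = 4800 > 0 (a local minimum). The iterate converges there.

5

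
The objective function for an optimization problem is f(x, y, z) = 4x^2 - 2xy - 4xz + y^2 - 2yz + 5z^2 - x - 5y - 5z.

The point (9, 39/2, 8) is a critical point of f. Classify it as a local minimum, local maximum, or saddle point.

The Hessian is constant: H = [[8, -2, -4], [-2, 2, -2], [-4, -2, 10]].
Leading principal minors: Δ₁ = 8, Δ₂ = 12, Δ₃ = 24.
All leading minors are positive, so H is positive definite: a local minimum.

local minimum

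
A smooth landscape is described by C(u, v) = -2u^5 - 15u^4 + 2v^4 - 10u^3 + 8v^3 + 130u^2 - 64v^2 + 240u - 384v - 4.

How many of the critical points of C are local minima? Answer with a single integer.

4

C separates as a function of u plus a function of v, so ∇C=0 decouples.
∂C/∂u = -10(u - 2)(u + 1)(u + 3)(u + 4) = 0 at u ∈ {-4, -3, -1, 2}; ∂C/∂v = 8(v - 4)(v + 3)(v + 4) = 0 at v ∈ {-4, -3, 4}.
The Hessian is diagonal: diag(C_uu, C_vv). Second derivatives: C_uu(-4)=180, C_uu(-3)=-100, C_uu(-1)=180, C_uu(2)=-900; C_vv(-4)=64, C_vv(-3)=-56, C_vv(4)=448.
Local minima occur where both diagonal entries positive: (-4, -4), (-4, 4), (-1, -4), (-1, 4). Count: 4.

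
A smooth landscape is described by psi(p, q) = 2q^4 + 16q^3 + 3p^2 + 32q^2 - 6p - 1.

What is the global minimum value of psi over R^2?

-4

psi(p,q) separates as A(p) + B(q) − 1, so its minimum is min A + min B − 1.
A'(p) = 6p - 6 vanishes at p ∈ {1}; B'(q) = 8q(q + 2)(q + 4) vanishes at q ∈ {-4, -2, 0}.
Local minima of A (where A''>0): A(1)=-3. Local minima of B: B(-4)=0, B(0)=0.
So the global minimum of psi is A(1) + B(-4) − 1 = -3 + 0 − 1 = -4, attained at (1, -4).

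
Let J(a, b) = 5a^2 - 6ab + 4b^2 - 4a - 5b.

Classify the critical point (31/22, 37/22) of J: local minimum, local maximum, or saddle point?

The Hessian of J is constant: H = [[10, -6], [-6, 8]].
det(H) = 10·8 − (-6)² = 44.
det(H) > 0 and tr(H) = 18 > 0, so H is positive definite and the point is a local minimum.

local minimum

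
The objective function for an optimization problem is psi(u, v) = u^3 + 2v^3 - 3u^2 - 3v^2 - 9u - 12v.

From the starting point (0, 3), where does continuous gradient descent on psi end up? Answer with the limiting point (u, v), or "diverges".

psi is separable, so gradient descent decouples: u follows -∂psi/∂u, v follows -∂psi/∂v.
∂psi/∂u = 3(u - 3)(u + 1); at u=0 this is -9, so u increases.
∂psi/∂v = 6(v - 2)(v + 1); at v=3 this is 24, so v decreases.
u converges to its nearest critical value 3 (a local min of the u-part); v converges to 2. The iterate converges to (3, 2).

(3, 2)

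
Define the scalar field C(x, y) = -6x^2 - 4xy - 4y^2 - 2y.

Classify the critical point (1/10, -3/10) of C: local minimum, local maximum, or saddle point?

The Hessian of C is constant: H = [[-12, -4], [-4, -8]].
det(H) = (-12)·(-8) − (-4)² = 80.
det(H) > 0 and tr(H) = -20 < 0, so H is negative definite and the point is a local maximum.

local maximum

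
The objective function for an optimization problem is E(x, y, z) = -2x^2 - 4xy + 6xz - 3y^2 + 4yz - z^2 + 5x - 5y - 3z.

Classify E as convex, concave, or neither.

neither

E is quadratic, so its Hessian is the constant matrix H = [[-4, -4, 6], [-4, -6, 4], [6, 4, -2]].
Leading principal minors: -4, 8, 72.
Neither pattern holds ⇒ H is indefinite ⇒ neither convex nor concave.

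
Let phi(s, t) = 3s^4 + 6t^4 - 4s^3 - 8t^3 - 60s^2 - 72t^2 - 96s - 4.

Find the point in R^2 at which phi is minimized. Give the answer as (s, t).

(4, 3)

phi(s,t) separates as P(s) + Q(t) − 4, so its minimum is min P + min Q − 4.
P'(s) = 12(s - 4)(s + 1)(s + 2) vanishes at s ∈ {-2, -1, 4}; Q'(t) = 24t(t - 3)(t + 2) vanishes at t ∈ {-2, 0, 3}.
Local minima of P (where P''>0): P(-2)=32, P(4)=-832. Local minima of Q: Q(-2)=-128, Q(3)=-378.
So the global minimum of phi is P(4) + Q(3) − 4 = -832 − 378 − 4 = -1214, attained at (4, 3).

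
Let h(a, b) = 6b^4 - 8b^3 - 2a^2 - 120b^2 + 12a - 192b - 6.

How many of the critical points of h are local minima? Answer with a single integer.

h separates as a function of a plus a function of b, so ∇h=0 decouples.
∂h/∂a = -4(a - 3) = 0 at a ∈ {3}; ∂h/∂b = 24(b - 4)(b + 1)(b + 2) = 0 at b ∈ {-2, -1, 4}.
The Hessian is diagonal: diag(h_aa, h_bb). Second derivatives: h_aa(3)=-4; h_bb(-2)=144, h_bb(-1)=-120, h_bb(4)=720.
Local minima occur where both diagonal entries positive: none. Count: 0.

0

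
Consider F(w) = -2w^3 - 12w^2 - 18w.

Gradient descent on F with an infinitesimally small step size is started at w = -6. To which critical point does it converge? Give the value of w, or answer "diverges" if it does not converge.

F'(w) = -6(w + 1)(w + 3), so F'(-6) = -90.
Gradient descent moves in the -F' direction, i.e. w is increasing.
The nearest critical point in that direction is w = -3, where F'' = 12 > 0 (a local minimum). The iterate converges there.

-3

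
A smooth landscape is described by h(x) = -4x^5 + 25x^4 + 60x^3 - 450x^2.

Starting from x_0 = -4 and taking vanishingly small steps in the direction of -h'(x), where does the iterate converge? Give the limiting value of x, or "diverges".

-3

h'(x) = -20x(x - 5)(x - 3)(x + 3), so h'(-4) = -5040.
Gradient descent moves in the -h' direction, i.e. x is increasing.
The nearest critical point in that direction is x = -3, where h'' = 2880 > 0 (a local minimum). The iterate converges there.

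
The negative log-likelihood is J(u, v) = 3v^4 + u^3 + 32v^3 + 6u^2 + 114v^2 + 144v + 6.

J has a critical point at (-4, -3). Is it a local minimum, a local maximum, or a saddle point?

The mixed partial ∂²J/∂u∂v is 0, so the Hessian at any point is diag(J_uu, J_vv) = diag(6(u + 2), 12(3v^2 + 16v + 19)).
At (-4, -3): H = diag(-12, -24).
Both eigenvalues are negative, so H is negative definite: a local maximum.

local maximum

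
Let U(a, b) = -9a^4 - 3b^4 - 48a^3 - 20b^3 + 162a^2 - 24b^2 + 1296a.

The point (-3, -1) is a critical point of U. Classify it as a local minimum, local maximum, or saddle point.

The mixed partial ∂²U/∂a∂b is 0, so the Hessian at any point is diag(U_aa, U_bb) = diag(36(-3a^2 - 8a + 9), -12(3b^2 + 10b + 4)).
At (-3, -1): H = diag(216, 36).
Both eigenvalues are positive, so H is positive definite: a local minimum.

local minimum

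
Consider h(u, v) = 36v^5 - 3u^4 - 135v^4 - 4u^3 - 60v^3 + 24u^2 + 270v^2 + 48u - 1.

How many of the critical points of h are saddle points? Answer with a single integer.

h separates as a function of u plus a function of v, so ∇h=0 decouples.
∂h/∂u = -12(u - 2)(u + 1)(u + 2) = 0 at u ∈ {-2, -1, 2}; ∂h/∂v = 180v(v - 3)(v - 1)(v + 1) = 0 at v ∈ {-1, 0, 1, 3}.
The Hessian is diagonal: diag(h_uu, h_vv). Second derivatives: h_uu(-2)=-48, h_uu(-1)=36, h_uu(2)=-144; h_vv(-1)=-1440, h_vv(0)=540, h_vv(1)=-720, h_vv(3)=4320.
Saddle points occur where the two diagonal entries have opposite signs: (-2, 0), (-2, 3), (-1, -1), (-1, 1), (2, 0), (2, 3). Count: 6.

6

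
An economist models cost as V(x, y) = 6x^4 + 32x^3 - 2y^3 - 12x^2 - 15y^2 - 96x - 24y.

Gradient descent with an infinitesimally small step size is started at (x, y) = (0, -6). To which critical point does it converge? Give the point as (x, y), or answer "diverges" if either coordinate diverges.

V is separable, so gradient descent decouples: x follows -∂V/∂x, y follows -∂V/∂y.
∂V/∂x = 24(x - 1)(x + 1)(x + 4); at x=0 this is -96, so x increases.
∂V/∂y = -6(y + 1)(y + 4); at y=-6 this is -60, so y increases.
x converges to its nearest critical value 1 (a local min of the x-part); y converges to -4. The iterate converges to (1, -4).

(1, -4)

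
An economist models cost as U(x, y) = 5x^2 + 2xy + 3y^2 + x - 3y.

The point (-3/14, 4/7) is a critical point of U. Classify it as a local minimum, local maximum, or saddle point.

local minimum

The Hessian of U is constant: H = [[10, 2], [2, 6]].
det(H) = 10·6 − 2² = 56.
det(H) > 0 and tr(H) = 16 > 0, so H is positive definite and the point is a local minimum.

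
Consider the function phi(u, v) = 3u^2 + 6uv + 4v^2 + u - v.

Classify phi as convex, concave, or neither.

phi is quadratic, so its Hessian is the constant matrix H = [[6, 6], [6, 8]].
det(H) = 12, tr(H) = 14.
det(H) > 0 and tr(H) > 0, so H is positive definite everywhere: convex.

convex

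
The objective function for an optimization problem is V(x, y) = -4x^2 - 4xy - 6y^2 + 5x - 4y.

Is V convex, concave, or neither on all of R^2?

concave

V is quadratic, so its Hessian is the constant matrix H = [[-8, -4], [-4, -12]].
det(H) = 80, tr(H) = -20.
det(H) > 0 and tr(H) < 0, so H is negative definite everywhere: concave.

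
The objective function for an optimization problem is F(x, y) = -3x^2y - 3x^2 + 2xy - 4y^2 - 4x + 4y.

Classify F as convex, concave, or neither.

The term -3x^2y is cubic, so the Hessian is not constant.
∂²F/∂x² = -6y - 6, which takes both signs as y varies (negative for sufficiently large y). A diagonal entry of the Hessian changing sign means the Hessian is neither positive- nor negative-semidefinite on all of R^2.

neither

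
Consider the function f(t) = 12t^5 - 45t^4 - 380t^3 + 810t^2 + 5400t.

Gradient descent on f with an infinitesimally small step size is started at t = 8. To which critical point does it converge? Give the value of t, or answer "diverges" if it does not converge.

5

f'(t) = 60(t - 5)(t - 3)(t + 2)(t + 3), so f'(8) = 99000.
Gradient descent moves in the -f' direction, i.e. t is decreasing.
The nearest critical point in that direction is t = 5, where f'' = 6720 > 0 (a local minimum). The iterate converges there.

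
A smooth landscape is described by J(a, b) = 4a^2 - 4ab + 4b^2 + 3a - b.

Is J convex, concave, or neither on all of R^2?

convex

J is quadratic, so its Hessian is the constant matrix H = [[8, -4], [-4, 8]].
det(H) = 48, tr(H) = 16.
det(H) > 0 and tr(H) > 0, so H is positive definite everywhere: convex.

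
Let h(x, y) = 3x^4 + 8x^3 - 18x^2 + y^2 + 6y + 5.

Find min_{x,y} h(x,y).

h(x,y) separates as P(x) + Q(y) + 5, so its minimum is min P + min Q + 5.
P'(x) = 12x(x - 1)(x + 3) vanishes at x ∈ {-3, 0, 1}; Q'(y) = 2y + 6 vanishes at y ∈ {-3}.
Local minima of P (where P''>0): P(-3)=-135, P(1)=-7. Local minima of Q: Q(-3)=-9.
So the global minimum of h is P(-3) + Q(-3) + 5 = -135 − 9 + 5 = -139, attained at (-3, -3).

-139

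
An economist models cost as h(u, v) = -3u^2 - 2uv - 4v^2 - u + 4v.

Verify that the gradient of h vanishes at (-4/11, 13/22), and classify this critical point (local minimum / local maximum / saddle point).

∇h = (-6u - 2v - 1, -2u - 8v + 4); substituting (-4/11, 13/22) gives ∇h = (0, 0), so (-4/11, 13/22) is indeed a critical point.
The Hessian of h is constant: H = [[-6, -2], [-2, -8]].
det(H) = (-6)·(-8) − (-2)² = 44.
det(H) > 0 and tr(H) = -14 < 0, so H is negative definite and the point is a local maximum.

local maximum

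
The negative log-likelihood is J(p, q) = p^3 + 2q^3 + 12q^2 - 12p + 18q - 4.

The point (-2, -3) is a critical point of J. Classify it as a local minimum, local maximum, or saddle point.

local maximum

The mixed partial ∂²J/∂p∂q is 0, so the Hessian at any point is diag(J_pp, J_qq) = diag(6p, 12(q + 2)).
At (-2, -3): H = diag(-12, -12).
Both eigenvalues are negative, so H is negative definite: a local maximum.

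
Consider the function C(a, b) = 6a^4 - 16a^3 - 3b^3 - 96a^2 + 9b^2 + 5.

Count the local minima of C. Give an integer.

C separates as a function of a plus a function of b, so ∇C=0 decouples.
∂C/∂a = 24a(a - 4)(a + 2) = 0 at a ∈ {-2, 0, 4}; ∂C/∂b = -9b(b - 2) = 0 at b ∈ {0, 2}.
The Hessian is diagonal: diag(C_aa, C_bb). Second derivatives: C_aa(-2)=288, C_aa(0)=-192, C_aa(4)=576; C_bb(0)=18, C_bb(2)=-18.
Local minima occur where both diagonal entries positive: (-2, 0), (4, 0). Count: 2.

2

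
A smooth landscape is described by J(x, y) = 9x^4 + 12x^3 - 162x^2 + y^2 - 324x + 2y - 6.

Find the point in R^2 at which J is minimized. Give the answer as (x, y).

(3, -1)

J(x,y) separates as P(x) + Q(y) − 6, so its minimum is min P + min Q − 6.
P'(x) = 36(x - 3)(x + 1)(x + 3) vanishes at x ∈ {-3, -1, 3}; Q'(y) = 2y + 2 vanishes at y ∈ {-1}.
Local minima of P (where P''>0): P(-3)=-81, P(3)=-1377. Local minima of Q: Q(-1)=-1.
So the global minimum of J is P(3) + Q(-1) − 6 = -1377 − 1 − 6 = -1384, attained at (3, -1).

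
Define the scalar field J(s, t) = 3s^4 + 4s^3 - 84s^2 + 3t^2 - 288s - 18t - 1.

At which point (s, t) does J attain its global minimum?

(4, 3)

J(s,t) separates as P(s) + Q(t) − 1, so its minimum is min P + min Q − 1.
P'(s) = 12(s - 4)(s + 2)(s + 3) vanishes at s ∈ {-3, -2, 4}; Q'(t) = 6(t - 3) vanishes at t ∈ {3}.
Local minima of P (where P''>0): P(-3)=243, P(4)=-1472. Local minima of Q: Q(3)=-27.
So the global minimum of J is P(4) + Q(3) − 1 = -1472 − 27 − 1 = -1500, attained at (4, 3).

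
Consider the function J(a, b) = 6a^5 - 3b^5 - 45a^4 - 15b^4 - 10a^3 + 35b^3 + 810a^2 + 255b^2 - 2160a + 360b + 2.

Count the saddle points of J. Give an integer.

8

J separates as a function of a plus a function of b, so ∇J=0 decouples.
∂J/∂a = 30(a - 4)(a - 3)(a - 2)(a + 3) = 0 at a ∈ {-3, 2, 3, 4}; ∂J/∂b = -15(b - 3)(b + 1)(b + 2)(b + 4) = 0 at b ∈ {-4, -2, -1, 3}.
The Hessian is diagonal: diag(J_aa, J_bb). Second derivatives: J_aa(-3)=-6300, J_aa(2)=300, J_aa(3)=-180, J_aa(4)=420; J_bb(-4)=630, J_bb(-2)=-150, J_bb(-1)=180, J_bb(3)=-2100.
Saddle points occur where the two diagonal entries have opposite signs: (-3, -4), (-3, -1), (2, -2), (2, 3), (3, -4), (3, -1), (4, -2), (4, 3). Count: 8.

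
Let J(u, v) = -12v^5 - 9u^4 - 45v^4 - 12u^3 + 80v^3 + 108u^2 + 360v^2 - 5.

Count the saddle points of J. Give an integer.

6

J separates as a function of u plus a function of v, so ∇J=0 decouples.
∂J/∂u = -36u(u - 2)(u + 3) = 0 at u ∈ {-3, 0, 2}; ∂J/∂v = -60v(v - 2)(v + 2)(v + 3) = 0 at v ∈ {-3, -2, 0, 2}.
The Hessian is diagonal: diag(J_uu, J_vv). Second derivatives: J_uu(-3)=-540, J_uu(0)=216, J_uu(2)=-360; J_vv(-3)=900, J_vv(-2)=-480, J_vv(0)=720, J_vv(2)=-2400.
Saddle points occur where the two diagonal entries have opposite signs: (-3, -3), (-3, 0), (0, -2), (0, 2), (2, -3), (2, 0). Count: 6.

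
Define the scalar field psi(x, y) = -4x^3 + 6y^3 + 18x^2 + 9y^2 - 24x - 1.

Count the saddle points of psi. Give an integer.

2

psi separates as a function of x plus a function of y, so ∇psi=0 decouples.
∂psi/∂x = -12(x - 2)(x - 1) = 0 at x ∈ {1, 2}; ∂psi/∂y = 18y(y + 1) = 0 at y ∈ {-1, 0}.
The Hessian is diagonal: diag(psi_xx, psi_yy). Second derivatives: psi_xx(1)=12, psi_xx(2)=-12; psi_yy(-1)=-18, psi_yy(0)=18.
Saddle points occur where the two diagonal entries have opposite signs: (1, -1), (2, 0). Count: 2.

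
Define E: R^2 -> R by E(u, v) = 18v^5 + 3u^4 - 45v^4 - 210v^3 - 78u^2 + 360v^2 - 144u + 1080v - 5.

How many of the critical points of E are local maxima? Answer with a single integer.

E separates as a function of u plus a function of v, so ∇E=0 decouples.
∂E/∂u = 12(u - 4)(u + 1)(u + 3) = 0 at u ∈ {-3, -1, 4}; ∂E/∂v = 90(v - 3)(v - 2)(v + 1)(v + 2) = 0 at v ∈ {-2, -1, 2, 3}.
The Hessian is diagonal: diag(E_uu, E_vv). Second derivatives: E_uu(-3)=168, E_uu(-1)=-120, E_uu(4)=420; E_vv(-2)=-1800, E_vv(-1)=1080, E_vv(2)=-1080, E_vv(3)=1800.
Local maxima occur where both diagonal entries negative: (-1, -2), (-1, 2). Count: 2.

2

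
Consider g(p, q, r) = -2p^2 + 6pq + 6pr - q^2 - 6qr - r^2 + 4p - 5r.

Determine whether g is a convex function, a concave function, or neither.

neither

g is quadratic, so its Hessian is the constant matrix H = [[-4, 6, 6], [6, -2, -6], [6, -6, -2]].
Leading principal minors: -4, -28, -160.
Neither pattern holds ⇒ H is indefinite ⇒ neither convex nor concave.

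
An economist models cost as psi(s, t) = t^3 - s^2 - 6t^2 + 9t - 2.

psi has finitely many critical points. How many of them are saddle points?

psi separates as a function of s plus a function of t, so ∇psi=0 decouples.
∂psi/∂s = -2s = 0 at s ∈ {0}; ∂psi/∂t = 3(t - 3)(t - 1) = 0 at t ∈ {1, 3}.
The Hessian is diagonal: diag(psi_ss, psi_tt). Second derivatives: psi_ss(0)=-2; psi_tt(1)=-6, psi_tt(3)=6.
Saddle points occur where the two diagonal entries have opposite signs: (0, 3). Count: 1.

1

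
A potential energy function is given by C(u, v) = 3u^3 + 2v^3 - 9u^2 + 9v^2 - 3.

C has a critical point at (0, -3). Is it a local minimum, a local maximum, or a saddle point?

local maximum

The mixed partial ∂²C/∂u∂v is 0, so the Hessian at any point is diag(C_uu, C_vv) = diag(18(u - 1), 6(2v + 3)).
At (0, -3): H = diag(-18, -18).
Both eigenvalues are negative, so H is negative definite: a local maximum.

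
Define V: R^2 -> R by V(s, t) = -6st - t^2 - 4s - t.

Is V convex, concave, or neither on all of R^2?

V is quadratic, so its Hessian is the constant matrix H = [[0, -6], [-6, -2]].
det(H) = -36, tr(H) = -2.
det(H) < 0, so H is indefinite: neither convex nor concave.

neither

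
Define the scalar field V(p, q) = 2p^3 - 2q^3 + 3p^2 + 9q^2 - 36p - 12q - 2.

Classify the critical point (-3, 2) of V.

local maximum

The mixed partial ∂²V/∂p∂q is 0, so the Hessian at any point is diag(V_pp, V_qq) = diag(6(2p + 1), 6(-2q + 3)).
At (-3, 2): H = diag(-30, -6).
Both eigenvalues are negative, so H is negative definite: a local maximum.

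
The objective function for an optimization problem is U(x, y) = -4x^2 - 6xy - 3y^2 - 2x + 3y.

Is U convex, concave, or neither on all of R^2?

U is quadratic, so its Hessian is the constant matrix H = [[-8, -6], [-6, -6]].
det(H) = 12, tr(H) = -14.
det(H) > 0 and tr(H) < 0, so H is negative definite everywhere: concave.

concave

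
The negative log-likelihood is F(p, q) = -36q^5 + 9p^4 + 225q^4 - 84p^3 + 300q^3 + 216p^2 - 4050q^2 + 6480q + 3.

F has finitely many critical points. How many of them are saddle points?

F separates as a function of p plus a function of q, so ∇F=0 decouples.
∂F/∂p = 36p(p - 4)(p - 3) = 0 at p ∈ {0, 3, 4}; ∂F/∂q = -180(q - 4)(q - 3)(q - 1)(q + 3) = 0 at q ∈ {-3, 1, 3, 4}.
The Hessian is diagonal: diag(F_pp, F_qq). Second derivatives: F_pp(0)=432, F_pp(3)=-108, F_pp(4)=144; F_qq(-3)=30240, F_qq(1)=-4320, F_qq(3)=2160, F_qq(4)=-3780.
Saddle points occur where the two diagonal entries have opposite signs: (0, 1), (0, 4), (3, -3), (3, 3), (4, 1), (4, 4). Count: 6.

6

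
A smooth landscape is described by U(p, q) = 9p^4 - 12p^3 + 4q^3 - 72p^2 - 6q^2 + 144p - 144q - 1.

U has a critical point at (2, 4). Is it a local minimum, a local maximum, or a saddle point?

local minimum

The mixed partial ∂²U/∂p∂q is 0, so the Hessian at any point is diag(U_pp, U_qq) = diag(36(3p^2 - 2p - 4), 12(2q - 1)).
At (2, 4): H = diag(144, 84).
Both eigenvalues are positive, so H is positive definite: a local minimum.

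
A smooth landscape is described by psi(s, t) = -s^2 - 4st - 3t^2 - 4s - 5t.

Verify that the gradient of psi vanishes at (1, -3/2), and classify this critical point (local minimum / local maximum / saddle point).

∇psi = (-2s - 4t - 4, -4s - 6t - 5); substituting (1, -3/2) gives ∇psi = (0, 0), so (1, -3/2) is indeed a critical point.
The Hessian of psi is constant: H = [[-2, -4], [-4, -6]].
det(H) = (-2)·(-6) − (-4)² = -4.
Since det(H) < 0, H is indefinite and the critical point is a saddle point.

saddle point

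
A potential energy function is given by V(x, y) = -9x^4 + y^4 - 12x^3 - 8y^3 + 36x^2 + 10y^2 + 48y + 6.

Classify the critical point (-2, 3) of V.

local maximum

The mixed partial ∂²V/∂x∂y is 0, so the Hessian at any point is diag(V_xx, V_yy) = diag(36(-3x^2 - 2x + 2), 4(3y^2 - 12y + 5)).
At (-2, 3): H = diag(-216, -16).
Both eigenvalues are negative, so H is negative definite: a local maximum.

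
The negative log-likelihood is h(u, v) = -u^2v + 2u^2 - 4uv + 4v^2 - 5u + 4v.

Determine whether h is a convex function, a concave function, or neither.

neither

The term -u^2v is cubic, so the Hessian is not constant.
∂²h/∂u² = -2v + 4, which takes both signs as v varies (negative for sufficiently large v). A diagonal entry of the Hessian changing sign means the Hessian is neither positive- nor negative-semidefinite on all of R^2.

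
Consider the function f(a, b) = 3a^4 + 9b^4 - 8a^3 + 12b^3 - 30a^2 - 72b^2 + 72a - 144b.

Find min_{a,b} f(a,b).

-488

f(a,b) separates as P(a) + Q(b), so its minimum is min P + min Q.
P'(a) = 12(a - 3)(a - 1)(a + 2) vanishes at a ∈ {-2, 1, 3}; Q'(b) = 36(b - 2)(b + 1)(b + 2) vanishes at b ∈ {-2, -1, 2}.
Local minima of P (where P''>0): P(-2)=-152, P(3)=-27. Local minima of Q: Q(-2)=48, Q(2)=-336.
So the global minimum of f is P(-2) + Q(2) = -152 − 336 = -488, attained at (-2, 2).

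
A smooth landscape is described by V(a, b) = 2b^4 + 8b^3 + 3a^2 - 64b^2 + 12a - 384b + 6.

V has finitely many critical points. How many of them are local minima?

2

V separates as a function of a plus a function of b, so ∇V=0 decouples.
∂V/∂a = 6(a + 2) = 0 at a ∈ {-2}; ∂V/∂b = 8(b - 4)(b + 3)(b + 4) = 0 at b ∈ {-4, -3, 4}.
The Hessian is diagonal: diag(V_aa, V_bb). Second derivatives: V_aa(-2)=6; V_bb(-4)=64, V_bb(-3)=-56, V_bb(4)=448.
Local minima occur where both diagonal entries positive: (-2, -4), (-2, 4). Count: 2.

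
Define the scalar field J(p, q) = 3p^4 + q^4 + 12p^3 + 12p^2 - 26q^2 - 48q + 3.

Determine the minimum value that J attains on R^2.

J(p,q) separates as A(p) + B(q) + 3, so its minimum is min A + min B + 3.
A'(p) = 12p(p + 1)(p + 2) vanishes at p ∈ {-2, -1, 0}; B'(q) = 4(q - 4)(q + 1)(q + 3) vanishes at q ∈ {-3, -1, 4}.
Local minima of A (where A''>0): A(-2)=0, A(0)=0. Local minima of B: B(-3)=-9, B(4)=-352.
So the global minimum of J is A(-2) + B(4) + 3 = 0 − 352 + 3 = -349, attained at (-2, 4).

-349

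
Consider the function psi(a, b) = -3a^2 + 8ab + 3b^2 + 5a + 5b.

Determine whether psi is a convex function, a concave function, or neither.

neither

psi is quadratic, so its Hessian is the constant matrix H = [[-6, 8], [8, 6]].
det(H) = -100, tr(H) = 0.
det(H) < 0, so H is indefinite: neither convex nor concave.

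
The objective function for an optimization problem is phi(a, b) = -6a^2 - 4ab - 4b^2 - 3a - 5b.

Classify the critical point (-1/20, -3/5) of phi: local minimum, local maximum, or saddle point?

The Hessian of phi is constant: H = [[-12, -4], [-4, -8]].
det(H) = (-12)·(-8) − (-4)² = 80.
det(H) > 0 and tr(H) = -20 < 0, so H is negative definite and the point is a local maximum.

local maximum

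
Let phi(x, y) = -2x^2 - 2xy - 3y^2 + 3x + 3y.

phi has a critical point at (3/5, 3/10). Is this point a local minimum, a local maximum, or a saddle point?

The Hessian of phi is constant: H = [[-4, -2], [-2, -6]].
det(H) = (-4)·(-6) − (-2)² = 20.
det(H) > 0 and tr(H) = -10 < 0, so H is negative definite and the point is a local maximum.

local maximum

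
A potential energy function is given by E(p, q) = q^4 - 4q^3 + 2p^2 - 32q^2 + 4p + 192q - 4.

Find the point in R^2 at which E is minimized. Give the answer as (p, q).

E(p,q) separates as A(p) + B(q) − 4, so its minimum is min A + min B − 4.
A'(p) = 4p + 4 vanishes at p ∈ {-1}; B'(q) = 4(q - 4)(q - 3)(q + 4) vanishes at q ∈ {-4, 3, 4}.
Local minima of A (where A''>0): A(-1)=-2. Local minima of B: B(-4)=-768, B(4)=256.
So the global minimum of E is A(-1) + B(-4) − 4 = -2 − 768 − 4 = -774, attained at (-1, -4).

(-1, -4)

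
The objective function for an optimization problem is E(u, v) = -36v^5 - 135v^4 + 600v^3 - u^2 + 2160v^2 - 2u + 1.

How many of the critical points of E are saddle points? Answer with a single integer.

2

E separates as a function of u plus a function of v, so ∇E=0 decouples.
∂E/∂u = -2(u + 1) = 0 at u ∈ {-1}; ∂E/∂v = -180v(v - 3)(v + 2)(v + 4) = 0 at v ∈ {-4, -2, 0, 3}.
The Hessian is diagonal: diag(E_uu, E_vv). Second derivatives: E_uu(-1)=-2; E_vv(-4)=10080, E_vv(-2)=-3600, E_vv(0)=4320, E_vv(3)=-18900.
Saddle points occur where the two diagonal entries have opposite signs: (-1, -4), (-1, 0). Count: 2.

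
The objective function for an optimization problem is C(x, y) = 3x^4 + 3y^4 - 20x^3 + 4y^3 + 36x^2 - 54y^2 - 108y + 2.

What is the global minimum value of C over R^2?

-457

C(x,y) separates as P(x) + Q(y) + 2, so its minimum is min P + min Q + 2.
P'(x) = 12x(x - 3)(x - 2) vanishes at x ∈ {0, 2, 3}; Q'(y) = 12(y - 3)(y + 1)(y + 3) vanishes at y ∈ {-3, -1, 3}.
Local minima of P (where P''>0): P(0)=0, P(3)=27. Local minima of Q: Q(-3)=-27, Q(3)=-459.
So the global minimum of C is P(0) + Q(3) + 2 = 0 − 459 + 2 = -457, attained at (0, 3).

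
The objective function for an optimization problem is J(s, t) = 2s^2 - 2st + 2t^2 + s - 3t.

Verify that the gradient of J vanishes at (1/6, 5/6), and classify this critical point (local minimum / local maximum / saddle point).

local minimum

∇J = (4s - 2t + 1, -2s + 4t - 3); substituting (1/6, 5/6) gives ∇J = (0, 0), so (1/6, 5/6) is indeed a critical point.
The Hessian of J is constant: H = [[4, -2], [-2, 4]].
det(H) = 4·4 − (-2)² = 12.
det(H) > 0 and tr(H) = 8 > 0, so H is positive definite and the point is a local minimum.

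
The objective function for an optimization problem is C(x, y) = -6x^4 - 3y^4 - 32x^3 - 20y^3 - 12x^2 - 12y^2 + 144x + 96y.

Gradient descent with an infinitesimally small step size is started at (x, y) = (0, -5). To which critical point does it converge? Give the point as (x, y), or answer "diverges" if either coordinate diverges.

diverges

C is separable, so gradient descent decouples: x follows -∂C/∂x, y follows -∂C/∂y.
∂C/∂x = -24(x - 1)(x + 2)(x + 3); at x=0 this is 144, so x decreases.
∂C/∂y = -12(y - 1)(y + 2)(y + 4); at y=-5 this is 216, so y decreases.
The y-coordinate has no critical point in that direction and runs off to infinity.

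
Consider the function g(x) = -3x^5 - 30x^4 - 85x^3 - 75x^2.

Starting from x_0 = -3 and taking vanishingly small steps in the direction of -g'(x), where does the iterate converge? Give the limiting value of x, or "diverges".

-5

g'(x) = -15x(x + 1)(x + 2)(x + 5), so g'(-3) = 180.
Gradient descent moves in the -g' direction, i.e. x is decreasing.
The nearest critical point in that direction is x = -5, where g'' = 900 > 0 (a local minimum). The iterate converges there.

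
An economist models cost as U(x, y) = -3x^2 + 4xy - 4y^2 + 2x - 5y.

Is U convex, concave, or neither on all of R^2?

concave

U is quadratic, so its Hessian is the constant matrix H = [[-6, 4], [4, -8]].
det(H) = 32, tr(H) = -14.
det(H) > 0 and tr(H) < 0, so H is negative definite everywhere: concave.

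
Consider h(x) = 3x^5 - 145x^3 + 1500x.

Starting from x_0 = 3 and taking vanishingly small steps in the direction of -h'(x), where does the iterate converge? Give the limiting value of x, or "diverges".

5

h'(x) = 15(x - 5)(x - 2)(x + 2)(x + 5), so h'(3) = -1200.
Gradient descent moves in the -h' direction, i.e. x is increasing.
The nearest critical point in that direction is x = 5, where h'' = 3150 > 0 (a local minimum). The iterate converges there.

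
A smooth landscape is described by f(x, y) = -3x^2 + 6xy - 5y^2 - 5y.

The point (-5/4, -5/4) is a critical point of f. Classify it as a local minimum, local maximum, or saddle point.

local maximum

The Hessian of f is constant: H = [[-6, 6], [6, -10]].
det(H) = (-6)·(-10) − 6² = 24.
det(H) > 0 and tr(H) = -16 < 0, so H is negative definite and the point is a local maximum.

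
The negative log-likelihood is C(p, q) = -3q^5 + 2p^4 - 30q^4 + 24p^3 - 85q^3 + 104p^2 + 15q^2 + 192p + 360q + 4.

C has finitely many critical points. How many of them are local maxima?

C separates as a function of p plus a function of q, so ∇C=0 decouples.
∂C/∂p = 8(p + 2)(p + 3)(p + 4) = 0 at p ∈ {-4, -3, -2}; ∂C/∂q = -15(q - 1)(q + 2)(q + 3)(q + 4) = 0 at q ∈ {-4, -3, -2, 1}.
The Hessian is diagonal: diag(C_pp, C_qq). Second derivatives: C_pp(-4)=16, C_pp(-3)=-8, C_pp(-2)=16; C_qq(-4)=150, C_qq(-3)=-60, C_qq(-2)=90, C_qq(1)=-900.
Local maxima occur where both diagonal entries negative: (-3, -3), (-3, 1). Count: 2.

2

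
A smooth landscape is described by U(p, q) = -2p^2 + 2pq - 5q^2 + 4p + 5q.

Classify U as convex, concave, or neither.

concave

U is quadratic, so its Hessian is the constant matrix H = [[-4, 2], [2, -10]].
det(H) = 36, tr(H) = -14.
det(H) > 0 and tr(H) < 0, so H is negative definite everywhere: concave.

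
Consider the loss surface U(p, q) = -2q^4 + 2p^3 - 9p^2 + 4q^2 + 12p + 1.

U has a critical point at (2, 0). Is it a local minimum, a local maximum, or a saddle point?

The mixed partial ∂²U/∂p∂q is 0, so the Hessian at any point is diag(U_pp, U_qq) = diag(6(2p - 3), 8(-3q^2 + 1)).
At (2, 0): H = diag(6, 8).
Both eigenvalues are positive, so H is positive definite: a local minimum.

local minimum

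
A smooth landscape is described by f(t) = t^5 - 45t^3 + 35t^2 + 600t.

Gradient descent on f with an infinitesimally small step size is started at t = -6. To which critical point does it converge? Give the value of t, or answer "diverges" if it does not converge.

f'(t) = 5(t - 4)(t - 3)(t + 2)(t + 5), so f'(-6) = 1800.
Gradient descent moves in the -f' direction, i.e. t is decreasing.
There is no critical point below t=-6, and f' keeps the same sign, so the iterate runs off to −∞.

diverges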